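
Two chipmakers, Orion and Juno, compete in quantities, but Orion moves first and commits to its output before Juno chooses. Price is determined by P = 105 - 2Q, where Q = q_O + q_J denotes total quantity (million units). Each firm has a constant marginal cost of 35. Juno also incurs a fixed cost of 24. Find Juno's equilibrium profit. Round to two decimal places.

129.13

Solve by backward induction. Given q_O, the follower Juno maximises π_J = (105 - 2q_O - 2q_J)q_J - 35q_J.
∂π_J/∂q_J = 70 - 2q_O - 4q_J = 0 gives the reaction function q_J = (70 - 2q_O)/4.
The leader anticipates this reaction. Substituting into P = 105 - 2Q gives P = 70 - q_O, so π_O = (70 - q_O)q_O - 35q_O.
Leader FOC: 35 - 2q_O = 0, so q_O = 35/2.
Then q_J = (70 - 2·(35/2))/4 = 35/4.
Price P = 105 - 2·(105/4) = 105/2.
Juno's profit: (105/2 - 35)·(35/4) - 24 = 1033/8.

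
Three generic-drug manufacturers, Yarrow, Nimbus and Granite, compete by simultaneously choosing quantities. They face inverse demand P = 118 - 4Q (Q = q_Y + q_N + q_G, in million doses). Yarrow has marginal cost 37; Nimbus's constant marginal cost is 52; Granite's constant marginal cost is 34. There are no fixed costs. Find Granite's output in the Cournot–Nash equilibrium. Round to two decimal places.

Yarrow's profit: π_Y = (118 - 4Q)q_Y - (37q_Y). Setting ∂π_Y/∂q_Y = 0: 81 - 8q_Y - 4(q_N + q_G) = 0.
Nimbus's profit: π_N = (118 - 4Q)q_N - (52q_N). Setting ∂π_N/∂q_N = 0: 66 - 8q_N - 4(q_Y + q_G) = 0.
Granite's first-order condition: 84 - 8q_G - 4(q_Y + q_N) = 0.
Adding the 3 conditions: 231 − 8Q − 8Q = 0, i.e. Q = 231/16.
Back-substituting: q_Y = (81 − 231/4)/4 = 93/16, q_N = (66 − 231/4)/4 = 33/16, q_G = (84 − 231/4)/4 = 105/16.

6.56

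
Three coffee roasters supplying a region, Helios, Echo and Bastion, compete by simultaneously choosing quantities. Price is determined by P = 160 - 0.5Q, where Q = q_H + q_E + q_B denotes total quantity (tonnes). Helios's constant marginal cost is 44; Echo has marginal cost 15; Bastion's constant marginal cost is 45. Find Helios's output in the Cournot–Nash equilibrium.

Helios's profit: π_H = (160 - 0.5Q)q_H - (44q_H). Setting ∂π_H/∂q_H = 0: 116 - q_H - (1/2)(q_E + q_B) = 0.
Echo's first-order condition: 145 - q_E - (1/2)(q_H + q_B) = 0.
Bastion's profit: π_B = (160 - 0.5Q)q_B - (45q_B). Setting ∂π_B/∂q_B = 0: 115 - q_B - (1/2)(q_H + q_E) = 0.
Summing all 3 equations gives 376 − 2Q = 0, hence Q = 188.
Back-substituting: q_H = (116 − 94)/(1/2) = 44, q_E = (145 − 94)/(1/2) = 102, q_B = (115 − 94)/(1/2) = 42.

44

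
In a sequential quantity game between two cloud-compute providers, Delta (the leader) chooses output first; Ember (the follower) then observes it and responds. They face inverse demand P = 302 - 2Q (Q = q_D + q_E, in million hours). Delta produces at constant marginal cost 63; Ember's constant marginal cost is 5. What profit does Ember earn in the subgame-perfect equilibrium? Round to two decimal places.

5330.28

Solve by backward induction. Given q_D, the follower Ember maximises π_E = (302 - 2q_D - 2q_E)q_E - 5q_E.
Setting the follower's marginal profit to zero, 297 - 2q_D - 4q_E = 0, i.e. q_E = (297 - 2q_D)/4.
Delta substitutes q_E(q_D) into its own profit: π_D = q_D(302 - 2q_D - (297 - 2q_D)/2) - 63q_D = (307/2 - q_D)q_D - 63q_D.
The leader's first-order condition 181/2 - 2q_D = 0 yields q_D = 181/4.
Then q_E = (297 - 2·(181/4))/4 = 413/8.
Price P = 302 - 2·(775/8) = 433/4.
Ember's profit: (433/4 - 5)·(413/8) = 5330.2813.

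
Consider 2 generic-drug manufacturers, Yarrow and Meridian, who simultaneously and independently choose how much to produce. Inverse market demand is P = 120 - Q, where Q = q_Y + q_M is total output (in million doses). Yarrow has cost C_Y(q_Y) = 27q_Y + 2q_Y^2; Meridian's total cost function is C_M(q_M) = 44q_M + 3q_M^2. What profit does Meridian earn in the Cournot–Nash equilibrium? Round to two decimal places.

Yarrow's profit: π_Y = (120 - Q)q_Y - (27q_Y + 2q_Y²). Setting ∂π_Y/∂q_Y = 0: 93 - 6q_Y - (q_M) = 0.
Meridian's profit: π_M = (120 - Q)q_M - (44q_M + 3q_M²). Setting ∂π_M/∂q_M = 0: 76 - 8q_M - (q_Y) = 0.
So q_Y = (93 - q_M)/6 and q_M = (76 - q_Y)/8.
Solving the pair: q_Y = 668/47, q_M = 363/47.
Price P = 120 - 1031/47 = 98.0638.
Meridian's profit: 98.0638·(363/47) - 44·(363/47) - 3(363/47)² = 238.6039.

238.60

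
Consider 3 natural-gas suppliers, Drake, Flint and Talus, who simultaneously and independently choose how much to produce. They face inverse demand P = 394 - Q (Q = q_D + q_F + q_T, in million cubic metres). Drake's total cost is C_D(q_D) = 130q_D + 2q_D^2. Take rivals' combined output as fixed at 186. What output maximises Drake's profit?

With rivals' combined output fixed at 186, Drake's profit is π_D = (394 - 186 - q_D)q_D - (130q_D + 2q_D²) = (208 - q_D)q_D - (130q_D + 2q_D²).
∂π_D/∂q_D = 78 - 6q_D = 0, so q_D = 13.

13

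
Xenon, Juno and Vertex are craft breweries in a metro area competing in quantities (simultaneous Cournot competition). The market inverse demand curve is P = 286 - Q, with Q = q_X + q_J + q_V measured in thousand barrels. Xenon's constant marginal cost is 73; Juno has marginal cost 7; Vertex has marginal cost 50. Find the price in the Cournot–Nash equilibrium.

Xenon's profit: π_X = (286 - Q)q_X - (73q_X). Setting ∂π_X/∂q_X = 0: 213 - 2q_X - (q_J + q_V) = 0.
Juno's profit: π_J = (286 - Q)q_J - (7q_J). Setting ∂π_J/∂q_J = 0: 279 - 2q_J - (q_X + q_V) = 0.
Vertex's first-order condition: 236 - 2q_V - (q_X + q_J) = 0.
Summing all 3 equations gives 728 − 4Q = 0, hence Q = 182.
Back-substituting: q_X = (213 − 182) = 31, q_J = (279 − 182) = 97, q_V = (236 − 182) = 54.
Total output Q = 182, so price P = 286 - 182 = 104.

104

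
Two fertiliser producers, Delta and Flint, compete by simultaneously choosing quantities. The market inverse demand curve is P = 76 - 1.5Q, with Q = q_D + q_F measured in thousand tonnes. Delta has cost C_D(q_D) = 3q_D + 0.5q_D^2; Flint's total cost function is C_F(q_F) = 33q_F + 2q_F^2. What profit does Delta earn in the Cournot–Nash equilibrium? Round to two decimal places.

Delta's profit: π_D = (76 - 1.5Q)q_D - (3q_D + (1/2)q_D²). Setting ∂π_D/∂q_D = 0: 73 - 4q_D - (3/2)(q_F) = 0.
Flint's profit: π_F = (76 - 1.5Q)q_F - (33q_F + 2q_F²). Setting ∂π_F/∂q_F = 0: 43 - 7q_F - (3/2)(q_D) = 0.
Rearranging gives the reaction functions q_D = (73 - (3/2)q_F)/4 and q_F = (43 - (3/2)q_D)/7.
Substituting one into the other gives q_D = 1786/103 and q_F = 250/103.
Price P = 76 - (3/2)·19.7670 = 46.3495.
Delta's profit: 46.3495·(1786/103) - 3·(1786/103) - (1/2)(1786/103)² = 601.3377.

601.34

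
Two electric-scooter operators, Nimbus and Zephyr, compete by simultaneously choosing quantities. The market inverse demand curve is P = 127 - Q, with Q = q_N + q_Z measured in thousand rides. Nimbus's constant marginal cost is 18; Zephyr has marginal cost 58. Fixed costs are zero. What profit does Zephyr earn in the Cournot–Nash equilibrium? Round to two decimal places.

Nimbus's profit: π_N = (127 - Q)q_N - (18q_N). Setting ∂π_N/∂q_N = 0: 109 - 2q_N - (q_Z) = 0.
Zephyr's first-order condition: 69 - 2q_Z - (q_N) = 0.
So q_N = (109 - q_Z)/2 and q_Z = (69 - q_N)/2.
Substituting one into the other gives q_N = 149/3 and q_Z = 29/3.
Price P = 127 - 178/3 = 203/3.
Zephyr's profit: (203/3 - 58)·(29/3) = 841/9.

93.44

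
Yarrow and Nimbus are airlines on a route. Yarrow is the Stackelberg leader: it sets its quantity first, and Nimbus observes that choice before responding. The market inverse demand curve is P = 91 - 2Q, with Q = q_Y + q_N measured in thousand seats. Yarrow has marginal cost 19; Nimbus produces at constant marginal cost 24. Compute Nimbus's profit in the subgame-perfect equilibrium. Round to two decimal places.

The follower Nimbus best-responds to any q_Y: π_N = (91 - 2Q)q_N - 24q_N.
∂π_N/∂q_N = 67 - 2q_Y - 4q_N = 0 gives the reaction function q_N = (67 - 2q_Y)/4.
Yarrow substitutes q_N(q_Y) into its own profit: π_Y = q_Y(91 - 2q_Y - (67 - 2q_Y)/2) - 19q_Y = (115/2 - q_Y)q_Y - 19q_Y.
Maximising: ∂π_Y/∂q_Y = 77/2 - 2q_Y = 0, giving q_Y = 77/4.
Then q_N = (67 - 2·(77/4))/4 = 57/8.
Price P = 91 - 2·(211/8) = 153/4.
Nimbus's profit: (153/4 - 24)·(57/8) = 101.5313.

101.53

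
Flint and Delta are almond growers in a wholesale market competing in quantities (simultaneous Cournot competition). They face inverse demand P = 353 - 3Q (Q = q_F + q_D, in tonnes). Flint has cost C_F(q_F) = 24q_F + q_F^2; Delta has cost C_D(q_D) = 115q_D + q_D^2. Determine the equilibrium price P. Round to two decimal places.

198.36

Flint's profit: π_F = (353 - 3Q)q_F - (24q_F + q_F²). Setting ∂π_F/∂q_F = 0: 329 - 8q_F - 3(q_D) = 0.
Delta's first-order condition: 238 - 8q_D - 3(q_F) = 0.
Best responses: q_F = (329 - 3q_D)/8, q_D = (238 - 3q_F)/8.
Substituting one into the other gives q_F = 1918/55 and q_D = 917/55.
Total output Q = 567/11, so price P = 353 - 3·(567/11) = 198.3636.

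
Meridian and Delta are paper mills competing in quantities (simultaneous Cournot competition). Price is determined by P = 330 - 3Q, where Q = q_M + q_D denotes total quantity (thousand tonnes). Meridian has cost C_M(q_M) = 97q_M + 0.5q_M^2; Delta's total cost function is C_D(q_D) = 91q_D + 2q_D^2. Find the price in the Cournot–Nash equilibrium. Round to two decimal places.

202.77

Meridian's profit: π_M = (330 - 3Q)q_M - (97q_M + (1/2)q_M²). Setting ∂π_M/∂q_M = 0: 233 - 7q_M - 3(q_D) = 0.
Delta's profit: π_D = (330 - 3Q)q_D - (91q_D + 2q_D²). Setting ∂π_D/∂q_D = 0: 239 - 10q_D - 3(q_M) = 0.
Best responses: q_M = (233 - 3q_D)/7, q_D = (239 - 3q_M)/10.
Substituting one into the other gives q_M = 1613/61 and q_D = 974/61.
Total output Q = 42.4098, so price P = 330 - 3·42.4098 = 202.7705.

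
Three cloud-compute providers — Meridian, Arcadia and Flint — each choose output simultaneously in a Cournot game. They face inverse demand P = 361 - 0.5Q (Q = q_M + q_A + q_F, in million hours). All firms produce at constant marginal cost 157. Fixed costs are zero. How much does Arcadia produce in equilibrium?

A representative firm's profit is π_i = q_i(361 - 0.5Q) - 157q_i.
Setting ∂π_i/∂q_i = 0 with rivals' quantities fixed: 204 - q_i - (1/2)·Σ_{j≠i} q_j = 0.
By symmetry each firm produces the same amount; substituting Σ_{j≠i} q_j = 2q_i yields q_i = 204/2 = 102.

102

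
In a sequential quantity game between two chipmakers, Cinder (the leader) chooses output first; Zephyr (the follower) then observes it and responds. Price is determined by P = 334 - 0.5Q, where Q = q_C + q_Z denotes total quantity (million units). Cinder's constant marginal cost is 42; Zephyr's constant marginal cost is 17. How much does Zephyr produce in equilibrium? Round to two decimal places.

183.50

Solve by backward induction. Given q_C, the follower Zephyr maximises π_Z = (334 - (1/2)q_C - (1/2)q_Z)q_Z - 17q_Z.
∂π_Z/∂q_Z = 317 - (1/2)q_C - q_Z = 0 gives the reaction function q_Z = (317 - (1/2)q_C).
Cinder substitutes q_Z(q_C) into its own profit: π_C = q_C(334 - (1/2)q_C - (317 - (1/2)q_C)/2) - 42q_C = (351/2 - (1/4)q_C)q_C - 42q_C.
The leader's first-order condition 267/2 - (1/2)q_C = 0 yields q_C = 267.
Then q_Z = (317 - (1/2)·267) = 367/2.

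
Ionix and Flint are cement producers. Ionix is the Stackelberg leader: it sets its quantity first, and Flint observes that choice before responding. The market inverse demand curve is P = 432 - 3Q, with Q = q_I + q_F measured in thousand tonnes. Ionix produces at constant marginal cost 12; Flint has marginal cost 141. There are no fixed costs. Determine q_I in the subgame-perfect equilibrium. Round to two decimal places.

Solve by backward induction. Given q_I, the follower Flint maximises π_F = (432 - 3q_I - 3q_F)q_F - 141q_F.
Setting the follower's marginal profit to zero, 291 - 3q_I - 6q_F = 0, i.e. q_F = (291 - 3q_I)/6.
The leader anticipates this reaction. Substituting into P = 432 - 3Q gives P = 573/2 - (3/2)q_I, so π_I = (573/2 - (3/2)q_I)q_I - 12q_I.
The leader's first-order condition 549/2 - 3q_I = 0 yields q_I = 183/2.
Then q_F = (291 - 3·(183/2))/6 = 11/4.

91.50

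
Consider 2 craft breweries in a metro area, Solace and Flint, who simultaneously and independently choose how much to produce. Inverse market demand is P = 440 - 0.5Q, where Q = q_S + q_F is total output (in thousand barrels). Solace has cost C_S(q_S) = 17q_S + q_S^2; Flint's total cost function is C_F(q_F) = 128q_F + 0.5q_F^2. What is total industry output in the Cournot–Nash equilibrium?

Solace's profit: π_S = (440 - 0.5Q)q_S - (17q_S + q_S²). Setting ∂π_S/∂q_S = 0: 423 - 3q_S - (1/2)(q_F) = 0.
Flint's profit: π_F = (440 - 0.5Q)q_F - (128q_F + (1/2)q_F²). Setting ∂π_F/∂q_F = 0: 312 - 2q_F - (1/2)(q_S) = 0.
Best responses: q_S = (423 - (1/2)q_F)/3, q_F = (312 - (1/2)q_S)/2.
Substituting one into the other gives q_S = 120 and q_F = 126.
Total output Q = 120 + 126 = 246.

246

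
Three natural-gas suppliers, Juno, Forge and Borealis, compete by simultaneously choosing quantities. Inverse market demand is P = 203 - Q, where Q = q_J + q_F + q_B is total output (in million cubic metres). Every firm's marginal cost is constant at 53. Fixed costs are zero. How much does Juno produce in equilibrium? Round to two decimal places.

37.50

Each firm earns π_i = (203 - Q)q_i - 53q_i.
First-order condition (treating rivals' output as given): 150 - 2q_i - Σ_{j≠i} q_j = 0.
By symmetry each firm produces the same amount; substituting Σ_{j≠i} q_j = 2q_i yields q_i = 150/4 = 75/2.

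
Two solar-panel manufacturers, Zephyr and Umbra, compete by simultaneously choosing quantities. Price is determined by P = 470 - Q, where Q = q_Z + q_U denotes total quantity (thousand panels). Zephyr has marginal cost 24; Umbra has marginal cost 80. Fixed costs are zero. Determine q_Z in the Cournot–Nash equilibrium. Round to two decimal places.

167.33

Zephyr's profit: π_Z = (470 - Q)q_Z - (24q_Z). Setting ∂π_Z/∂q_Z = 0: 446 - 2q_Z - (q_U) = 0.
Umbra's profit: π_U = (470 - Q)q_U - (80q_U). Setting ∂π_U/∂q_U = 0: 390 - 2q_U - (q_Z) = 0.
Rearranging gives the reaction functions q_Z = (446 - q_U)/2 and q_U = (390 - q_Z)/2.
Substituting one into the other gives q_Z = 502/3 and q_U = 334/3.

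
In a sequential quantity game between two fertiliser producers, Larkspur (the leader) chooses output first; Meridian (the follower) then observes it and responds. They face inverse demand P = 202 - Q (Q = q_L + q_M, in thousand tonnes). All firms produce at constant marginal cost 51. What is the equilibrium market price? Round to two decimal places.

The follower Meridian best-responds to any q_L: π_M = (202 - Q)q_M - 51q_M.
Setting the follower's marginal profit to zero, 151 - q_L - 2q_M = 0, i.e. q_M = (151 - q_L)/2.
The leader anticipates this reaction. Substituting into P = 202 - Q gives P = 253/2 - (1/2)q_L, so π_L = (253/2 - (1/2)q_L)q_L - 51q_L.
Leader FOC: 151/2 - q_L = 0, so q_L = 151/2.
Then q_M = (151 - 151/2)/2 = 151/4.
Total output Q = 453/4, so price P = 202 - 453/4 = 355/4.

88.75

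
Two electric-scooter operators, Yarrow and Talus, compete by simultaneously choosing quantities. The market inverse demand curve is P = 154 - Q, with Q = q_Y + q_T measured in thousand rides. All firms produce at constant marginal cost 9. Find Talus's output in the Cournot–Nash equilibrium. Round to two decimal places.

Each firm earns π_i = (154 - Q)q_i - 9q_i.
First-order condition (treating rivals' output as given): 145 - 2q_i - q_j = 0.
By symmetry each firm produces the same amount; substituting q_j = q_i yields q_i = 145/3.

48.33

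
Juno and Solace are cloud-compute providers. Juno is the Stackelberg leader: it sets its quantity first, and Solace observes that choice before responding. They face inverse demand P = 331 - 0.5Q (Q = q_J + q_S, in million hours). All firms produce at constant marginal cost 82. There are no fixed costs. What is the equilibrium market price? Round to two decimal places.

The follower Solace best-responds to any q_J: π_S = (331 - 0.5Q)q_S - 82q_S.
∂π_S/∂q_S = 249 - (1/2)q_J - q_S = 0 gives the reaction function q_S = (249 - (1/2)q_J).
Juno substitutes q_S(q_J) into its own profit: π_J = q_J(331 - (1/2)q_J - (249 - (1/2)q_J)/2) - 82q_J = (413/2 - (1/4)q_J)q_J - 82q_J.
The leader's first-order condition 249/2 - (1/2)q_J = 0 yields q_J = 249.
Then q_S = (249 - (1/2)·249) = 249/2.
Total output Q = 747/2, so price P = 331 - (1/2)·(747/2) = 577/4.

144.25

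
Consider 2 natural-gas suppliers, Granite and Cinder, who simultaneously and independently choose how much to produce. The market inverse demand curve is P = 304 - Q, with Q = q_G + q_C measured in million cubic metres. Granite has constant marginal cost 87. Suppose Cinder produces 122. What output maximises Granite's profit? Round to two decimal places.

With the rival's output fixed at 122, Granite's profit is π_G = (304 - 122 - q_G)q_G - (87q_G) = (182 - q_G)q_G - (87q_G).
∂π_G/∂q_G = 95 - 2q_G = 0, so q_G = 95/2.

47.50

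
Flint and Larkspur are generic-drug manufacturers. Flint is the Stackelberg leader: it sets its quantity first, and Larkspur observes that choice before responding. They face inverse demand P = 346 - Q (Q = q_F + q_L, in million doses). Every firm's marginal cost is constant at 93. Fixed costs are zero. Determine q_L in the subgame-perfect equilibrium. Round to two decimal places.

63.25

Solve by backward induction. Given q_F, the follower Larkspur maximises π_L = (346 - q_F - q_L)q_L - 93q_L.
Setting the follower's marginal profit to zero, 253 - q_F - 2q_L = 0, i.e. q_L = (253 - q_F)/2.
Flint substitutes q_L(q_F) into its own profit: π_F = q_F(346 - q_F - (253 - q_F)/2) - 93q_F = (439/2 - (1/2)q_F)q_F - 93q_F.
The leader's first-order condition 253/2 - q_F = 0 yields q_F = 253/2.
Then q_L = (253 - 253/2)/2 = 253/4.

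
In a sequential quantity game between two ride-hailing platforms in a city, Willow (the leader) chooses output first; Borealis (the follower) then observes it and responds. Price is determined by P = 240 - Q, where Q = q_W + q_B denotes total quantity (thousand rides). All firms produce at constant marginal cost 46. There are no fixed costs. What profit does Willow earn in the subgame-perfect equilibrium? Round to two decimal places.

The follower Borealis best-responds to any q_W: π_B = (240 - Q)q_B - 46q_B.
∂π_B/∂q_B = 194 - q_W - 2q_B = 0 gives the reaction function q_B = (194 - q_W)/2.
The leader anticipates this reaction. Substituting into P = 240 - Q gives P = 143 - (1/2)q_W, so π_W = (143 - (1/2)q_W)q_W - 46q_W.
The leader's first-order condition 97 - q_W = 0 yields q_W = 97.
Then q_B = (194 - 97)/2 = 97/2.
Price P = 240 - 291/2 = 189/2.
Willow's profit: (189/2 - 46)·97 = 4704.5000.

4704.50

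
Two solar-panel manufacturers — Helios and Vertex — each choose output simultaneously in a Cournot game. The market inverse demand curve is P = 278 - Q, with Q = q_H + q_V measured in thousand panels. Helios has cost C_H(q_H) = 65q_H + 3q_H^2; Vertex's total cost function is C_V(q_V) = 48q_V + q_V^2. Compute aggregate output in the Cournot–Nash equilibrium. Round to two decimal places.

Helios's profit: π_H = (278 - Q)q_H - (65q_H + 3q_H²). Setting ∂π_H/∂q_H = 0: 213 - 8q_H - (q_V) = 0.
Vertex's profit: π_V = (278 - Q)q_V - (48q_V + q_V²). Setting ∂π_V/∂q_V = 0: 230 - 4q_V - (q_H) = 0.
Best responses: q_H = (213 - q_V)/8, q_V = (230 - q_H)/4.
Substituting one into the other gives q_H = 622/31 and q_V = 1627/31.
Total output Q = 622/31 + 1627/31 = 72.5484.

72.55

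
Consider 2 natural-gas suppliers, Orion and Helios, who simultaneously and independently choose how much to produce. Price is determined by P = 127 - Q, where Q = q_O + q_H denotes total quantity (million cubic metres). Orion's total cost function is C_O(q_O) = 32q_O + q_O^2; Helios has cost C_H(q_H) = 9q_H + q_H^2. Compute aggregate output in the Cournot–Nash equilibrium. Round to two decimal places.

42.60

Orion's profit: π_O = (127 - Q)q_O - (32q_O + q_O²). Setting ∂π_O/∂q_O = 0: 95 - 4q_O - (q_H) = 0.
Helios's profit: π_H = (127 - Q)q_H - (9q_H + q_H²). Setting ∂π_H/∂q_H = 0: 118 - 4q_H - (q_O) = 0.
So q_O = (95 - q_H)/4 and q_H = (118 - q_O)/4.
Substituting one into the other gives q_O = 262/15 and q_H = 377/15.
Total output Q = 262/15 + 377/15 = 213/5.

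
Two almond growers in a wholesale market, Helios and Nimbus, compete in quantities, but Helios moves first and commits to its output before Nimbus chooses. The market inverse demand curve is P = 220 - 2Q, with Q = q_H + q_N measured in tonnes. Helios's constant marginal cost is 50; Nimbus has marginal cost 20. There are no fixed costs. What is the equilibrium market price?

The follower Nimbus best-responds to any q_H: π_N = (220 - 2Q)q_N - 20q_N.
∂π_N/∂q_N = 200 - 2q_H - 4q_N = 0 gives the reaction function q_N = (200 - 2q_H)/4.
The leader anticipates this reaction. Substituting into P = 220 - 2Q gives P = 120 - q_H, so π_H = (120 - q_H)q_H - 50q_H.
Maximising: ∂π_H/∂q_H = 70 - 2q_H = 0, giving q_H = 35.
Then q_N = (200 - 2·35)/4 = 65/2.
Total output Q = 135/2, so price P = 220 - 2·(135/2) = 85.

85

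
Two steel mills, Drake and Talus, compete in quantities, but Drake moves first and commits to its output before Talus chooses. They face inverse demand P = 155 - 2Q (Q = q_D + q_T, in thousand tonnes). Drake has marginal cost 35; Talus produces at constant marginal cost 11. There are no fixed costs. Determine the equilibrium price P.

The follower Talus best-responds to any q_D: π_T = (155 - 2Q)q_T - 11q_T.
Setting the follower's marginal profit to zero, 144 - 2q_D - 4q_T = 0, i.e. q_T = (144 - 2q_D)/4.
The leader anticipates this reaction. Substituting into P = 155 - 2Q gives P = 83 - q_D, so π_D = (83 - q_D)q_D - 35q_D.
Maximising: ∂π_D/∂q_D = 48 - 2q_D = 0, giving q_D = 24.
Then q_T = (144 - 2·24)/4 = 24.
Total output Q = 48, so price P = 155 - 2·48 = 59.

59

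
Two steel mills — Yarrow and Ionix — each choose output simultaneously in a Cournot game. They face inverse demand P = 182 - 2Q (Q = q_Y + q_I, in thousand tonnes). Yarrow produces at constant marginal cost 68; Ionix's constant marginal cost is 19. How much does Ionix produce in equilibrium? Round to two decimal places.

Yarrow's profit: π_Y = (182 - 2Q)q_Y - (68q_Y). Setting ∂π_Y/∂q_Y = 0: 114 - 4q_Y - 2(q_I) = 0.
Ionix's profit: π_I = (182 - 2Q)q_I - (19q_I). Setting ∂π_I/∂q_I = 0: 163 - 4q_I - 2(q_Y) = 0.
Rearranging gives the reaction functions q_Y = (114 - 2q_I)/4 and q_I = (163 - 2q_Y)/4.
Solving the pair: q_Y = 65/6, q_I = 106/3.

35.33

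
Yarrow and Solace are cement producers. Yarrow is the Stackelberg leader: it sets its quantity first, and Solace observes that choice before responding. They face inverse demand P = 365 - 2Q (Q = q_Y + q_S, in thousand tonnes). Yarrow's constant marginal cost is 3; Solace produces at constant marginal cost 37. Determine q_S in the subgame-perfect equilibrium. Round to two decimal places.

Solve by backward induction. Given q_Y, the follower Solace maximises π_S = (365 - 2q_Y - 2q_S)q_S - 37q_S.
Setting the follower's marginal profit to zero, 328 - 2q_Y - 4q_S = 0, i.e. q_S = (328 - 2q_Y)/4.
Yarrow substitutes q_S(q_Y) into its own profit: π_Y = q_Y(365 - 2q_Y - (328 - 2q_Y)/2) - 3q_Y = (201 - q_Y)q_Y - 3q_Y.
The leader's first-order condition 198 - 2q_Y = 0 yields q_Y = 99.
Then q_S = (328 - 2·99)/4 = 65/2.

32.50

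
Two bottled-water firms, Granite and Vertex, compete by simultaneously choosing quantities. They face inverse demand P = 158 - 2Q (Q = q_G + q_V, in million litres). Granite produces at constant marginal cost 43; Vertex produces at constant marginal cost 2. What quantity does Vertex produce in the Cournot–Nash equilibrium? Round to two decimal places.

32.83

Granite's profit: π_G = (158 - 2Q)q_G - (43q_G). Setting ∂π_G/∂q_G = 0: 115 - 4q_G - 2(q_V) = 0.
Vertex's profit: π_V = (158 - 2Q)q_V - (2q_V). Setting ∂π_V/∂q_V = 0: 156 - 4q_V - 2(q_G) = 0.
So q_G = (115 - 2q_V)/4 and q_V = (156 - 2q_G)/4.
Solving the pair: q_G = 37/3, q_V = 197/6.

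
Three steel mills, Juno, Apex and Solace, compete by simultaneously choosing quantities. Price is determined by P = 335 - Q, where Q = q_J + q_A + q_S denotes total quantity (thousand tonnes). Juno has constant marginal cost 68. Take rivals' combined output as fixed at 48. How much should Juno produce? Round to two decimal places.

109.50

With rivals' combined output fixed at 48, Juno's profit is π_J = (335 - 48 - q_J)q_J - (68q_J) = (287 - q_J)q_J - (68q_J).
∂π_J/∂q_J = 219 - 2q_J = 0, so q_J = 219/2.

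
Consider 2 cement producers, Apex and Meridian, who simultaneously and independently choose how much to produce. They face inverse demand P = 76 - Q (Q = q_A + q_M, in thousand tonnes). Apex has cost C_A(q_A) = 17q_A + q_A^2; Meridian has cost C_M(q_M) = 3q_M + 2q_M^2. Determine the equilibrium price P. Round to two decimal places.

53.65

Apex's profit: π_A = (76 - Q)q_A - (17q_A + q_A²). Setting ∂π_A/∂q_A = 0: 59 - 4q_A - (q_M) = 0.
Meridian's first-order condition: 73 - 6q_M - (q_A) = 0.
Best responses: q_A = (59 - q_M)/4, q_M = (73 - q_A)/6.
Substituting one into the other gives q_A = 281/23 and q_M = 233/23.
Total output Q = 514/23, so price P = 76 - 514/23 = 1234/23.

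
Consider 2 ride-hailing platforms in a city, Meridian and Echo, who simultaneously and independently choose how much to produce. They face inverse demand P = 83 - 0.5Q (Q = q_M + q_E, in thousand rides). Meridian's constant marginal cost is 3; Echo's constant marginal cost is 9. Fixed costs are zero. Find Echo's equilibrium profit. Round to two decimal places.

1027.56

Meridian's profit: π_M = (83 - 0.5Q)q_M - (3q_M). Setting ∂π_M/∂q_M = 0: 80 - q_M - (1/2)(q_E) = 0.
Echo's profit: π_E = (83 - 0.5Q)q_E - (9q_E). Setting ∂π_E/∂q_E = 0: 74 - q_E - (1/2)(q_M) = 0.
Best responses: q_M = (80 - (1/2)q_E), q_E = (74 - (1/2)q_M).
Solving the pair: q_M = 172/3, q_E = 136/3.
Price P = 83 - (1/2)·(308/3) = 95/3.
Echo's profit: (95/3 - 9)·(136/3) = 1027.5556.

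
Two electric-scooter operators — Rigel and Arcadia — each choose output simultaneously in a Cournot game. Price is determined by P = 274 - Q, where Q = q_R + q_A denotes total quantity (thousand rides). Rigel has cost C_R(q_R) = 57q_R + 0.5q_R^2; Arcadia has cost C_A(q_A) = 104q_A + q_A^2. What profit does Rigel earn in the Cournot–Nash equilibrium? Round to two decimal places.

Rigel's profit: π_R = (274 - Q)q_R - (57q_R + (1/2)q_R²). Setting ∂π_R/∂q_R = 0: 217 - 3q_R - (q_A) = 0.
Arcadia's first-order condition: 170 - 4q_A - (q_R) = 0.
So q_R = (217 - q_A)/3 and q_A = (170 - q_R)/4.
Substituting one into the other gives q_R = 698/11 and q_A = 293/11.
Price P = 274 - 991/11 = 183.9091.
Rigel's profit: 183.9091·(698/11) - 57·(698/11) - (1/2)(698/11)² = 6039.7190.

6039.72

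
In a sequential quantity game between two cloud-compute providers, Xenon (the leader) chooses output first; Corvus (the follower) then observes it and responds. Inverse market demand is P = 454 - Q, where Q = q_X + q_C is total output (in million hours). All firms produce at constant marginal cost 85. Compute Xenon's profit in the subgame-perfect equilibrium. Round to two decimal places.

The follower Corvus best-responds to any q_X: π_C = (454 - Q)q_C - 85q_C.
Setting the follower's marginal profit to zero, 369 - q_X - 2q_C = 0, i.e. q_C = (369 - q_X)/2.
The leader anticipates this reaction. Substituting into P = 454 - Q gives P = 539/2 - (1/2)q_X, so π_X = (539/2 - (1/2)q_X)q_X - 85q_X.
Maximising: ∂π_X/∂q_X = 369/2 - q_X = 0, giving q_X = 369/2.
Then q_C = (369 - 369/2)/2 = 369/4.
Price P = 454 - 1107/4 = 709/4.
Xenon's profit: (709/4 - 85)·(369/2) = 17020.1250.

17020.13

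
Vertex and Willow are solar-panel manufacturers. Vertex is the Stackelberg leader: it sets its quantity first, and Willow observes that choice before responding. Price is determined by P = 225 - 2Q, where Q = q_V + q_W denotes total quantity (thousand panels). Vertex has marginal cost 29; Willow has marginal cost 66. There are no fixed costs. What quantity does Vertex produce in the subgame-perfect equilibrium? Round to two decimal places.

58.25

Solve by backward induction. Given q_V, the follower Willow maximises π_W = (225 - 2q_V - 2q_W)q_W - 66q_W.
Follower FOC: 159 - 2q_V - 4q_W = 0, so q_W(q_V) = (159 - 2q_V)/4.
Vertex substitutes q_W(q_V) into its own profit: π_V = q_V(225 - 2q_V - (159 - 2q_V)/2) - 29q_V = (291/2 - q_V)q_V - 29q_V.
Leader FOC: 233/2 - 2q_V = 0, so q_V = 233/4.
Then q_W = (159 - 2·(233/4))/4 = 85/8.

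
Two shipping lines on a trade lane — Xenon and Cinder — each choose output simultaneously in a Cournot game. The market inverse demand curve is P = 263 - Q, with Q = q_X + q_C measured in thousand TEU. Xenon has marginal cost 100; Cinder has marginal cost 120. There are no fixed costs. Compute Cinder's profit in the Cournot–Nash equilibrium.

Xenon's profit: π_X = (263 - Q)q_X - (100q_X). Setting ∂π_X/∂q_X = 0: 163 - 2q_X - (q_C) = 0.
Cinder's first-order condition: 143 - 2q_C - (q_X) = 0.
Best responses: q_X = (163 - q_C)/2, q_C = (143 - q_X)/2.
Substituting one into the other gives q_X = 61 and q_C = 41.
Price P = 263 - 102 = 161.
Cinder's profit: (161 - 120)·41 = 1681.

1681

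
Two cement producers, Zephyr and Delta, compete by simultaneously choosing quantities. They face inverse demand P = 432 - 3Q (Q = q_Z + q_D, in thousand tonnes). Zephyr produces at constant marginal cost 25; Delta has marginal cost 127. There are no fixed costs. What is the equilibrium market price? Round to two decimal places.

Zephyr's profit: π_Z = (432 - 3Q)q_Z - (25q_Z). Setting ∂π_Z/∂q_Z = 0: 407 - 6q_Z - 3(q_D) = 0.
Delta's profit: π_D = (432 - 3Q)q_D - (127q_D). Setting ∂π_D/∂q_D = 0: 305 - 6q_D - 3(q_Z) = 0.
Rearranging gives the reaction functions q_Z = (407 - 3q_D)/6 and q_D = (305 - 3q_Z)/6.
Substituting one into the other gives q_Z = 509/9 and q_D = 203/9.
Total output Q = 712/9, so price P = 432 - 3·(712/9) = 584/3.

194.67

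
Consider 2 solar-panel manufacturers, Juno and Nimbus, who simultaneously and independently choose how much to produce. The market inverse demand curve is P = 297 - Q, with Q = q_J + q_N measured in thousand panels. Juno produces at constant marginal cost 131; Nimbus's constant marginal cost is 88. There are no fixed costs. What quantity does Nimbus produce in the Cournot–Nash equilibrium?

Juno's profit: π_J = (297 - Q)q_J - (131q_J). Setting ∂π_J/∂q_J = 0: 166 - 2q_J - (q_N) = 0.
Nimbus's first-order condition: 209 - 2q_N - (q_J) = 0.
Best responses: q_J = (166 - q_N)/2, q_N = (209 - q_J)/2.
Substituting one into the other gives q_J = 41 and q_N = 84.

84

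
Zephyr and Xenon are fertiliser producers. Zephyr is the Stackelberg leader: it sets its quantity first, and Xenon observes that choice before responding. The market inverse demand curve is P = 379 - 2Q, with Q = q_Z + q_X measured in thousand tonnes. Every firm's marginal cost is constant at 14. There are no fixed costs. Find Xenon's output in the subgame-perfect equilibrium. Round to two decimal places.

45.63

Solve by backward induction. Given q_Z, the follower Xenon maximises π_X = (379 - 2q_Z - 2q_X)q_X - 14q_X.
Follower FOC: 365 - 2q_Z - 4q_X = 0, so q_X(q_Z) = (365 - 2q_Z)/4.
The leader anticipates this reaction. Substituting into P = 379 - 2Q gives P = 393/2 - q_Z, so π_Z = (393/2 - q_Z)q_Z - 14q_Z.
Maximising: ∂π_Z/∂q_Z = 365/2 - 2q_Z = 0, giving q_Z = 365/4.
Then q_X = (365 - 2·(365/4))/4 = 365/8.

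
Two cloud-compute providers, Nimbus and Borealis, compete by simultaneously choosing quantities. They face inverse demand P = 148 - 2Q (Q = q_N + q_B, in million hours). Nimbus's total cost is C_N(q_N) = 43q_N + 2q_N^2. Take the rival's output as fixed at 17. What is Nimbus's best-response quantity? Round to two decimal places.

8.88

With the rival's output fixed at 17, Nimbus's profit is π_N = (148 - 2·17 - 2q_N)q_N - (43q_N + 2q_N²) = (114 - 2q_N)q_N - (43q_N + 2q_N²).
∂π_N/∂q_N = 71 - 8q_N = 0, so q_N = 71/8.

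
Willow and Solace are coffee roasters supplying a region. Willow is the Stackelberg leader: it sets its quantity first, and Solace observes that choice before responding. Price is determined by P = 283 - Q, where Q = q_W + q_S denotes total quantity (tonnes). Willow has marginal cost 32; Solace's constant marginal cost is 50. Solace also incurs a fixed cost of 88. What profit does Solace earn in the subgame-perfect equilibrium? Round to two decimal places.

2337.56

The follower Solace best-responds to any q_W: π_S = (283 - Q)q_S - 50q_S.
∂π_S/∂q_S = 233 - q_W - 2q_S = 0 gives the reaction function q_S = (233 - q_W)/2.
Willow substitutes q_S(q_W) into its own profit: π_W = q_W(283 - q_W - (233 - q_W)/2) - 32q_W = (333/2 - (1/2)q_W)q_W - 32q_W.
The leader's first-order condition 269/2 - q_W = 0 yields q_W = 269/2.
Then q_S = (233 - 269/2)/2 = 197/4.
Price P = 283 - 735/4 = 397/4.
Solace's profit: (397/4 - 50)·(197/4) - 88 = 2337.5625.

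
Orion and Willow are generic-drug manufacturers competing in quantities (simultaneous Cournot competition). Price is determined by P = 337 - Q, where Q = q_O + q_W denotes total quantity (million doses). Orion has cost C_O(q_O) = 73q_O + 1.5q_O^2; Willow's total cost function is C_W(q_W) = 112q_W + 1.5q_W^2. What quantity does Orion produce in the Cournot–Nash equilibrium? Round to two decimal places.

Orion's profit: π_O = (337 - Q)q_O - (73q_O + (3/2)q_O²). Setting ∂π_O/∂q_O = 0: 264 - 5q_O - (q_W) = 0.
Willow's profit: π_W = (337 - Q)q_W - (112q_W + (3/2)q_W²). Setting ∂π_W/∂q_W = 0: 225 - 5q_W - (q_O) = 0.
Rearranging gives the reaction functions q_O = (264 - q_W)/5 and q_W = (225 - q_O)/5.
Substituting one into the other gives q_O = 365/8 and q_W = 287/8.

45.63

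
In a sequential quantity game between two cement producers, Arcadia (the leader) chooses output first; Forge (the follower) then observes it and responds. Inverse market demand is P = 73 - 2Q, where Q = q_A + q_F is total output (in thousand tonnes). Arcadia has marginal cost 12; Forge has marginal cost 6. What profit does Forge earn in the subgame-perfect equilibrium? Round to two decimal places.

195.03

Solve by backward induction. Given q_A, the follower Forge maximises π_F = (73 - 2q_A - 2q_F)q_F - 6q_F.
Setting the follower's marginal profit to zero, 67 - 2q_A - 4q_F = 0, i.e. q_F = (67 - 2q_A)/4.
Arcadia substitutes q_F(q_A) into its own profit: π_A = q_A(73 - 2q_A - (67 - 2q_A)/2) - 12q_A = (79/2 - q_A)q_A - 12q_A.
Leader FOC: 55/2 - 2q_A = 0, so q_A = 55/4.
Then q_F = (67 - 2·(55/4))/4 = 79/8.
Price P = 73 - 2·(189/8) = 103/4.
Forge's profit: (103/4 - 6)·(79/8) = 195.0313.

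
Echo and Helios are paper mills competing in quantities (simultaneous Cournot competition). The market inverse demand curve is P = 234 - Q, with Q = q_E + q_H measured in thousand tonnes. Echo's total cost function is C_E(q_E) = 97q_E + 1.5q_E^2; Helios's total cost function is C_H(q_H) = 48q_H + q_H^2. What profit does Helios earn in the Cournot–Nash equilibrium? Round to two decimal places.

Echo's profit: π_E = (234 - Q)q_E - (97q_E + (3/2)q_E²). Setting ∂π_E/∂q_E = 0: 137 - 5q_E - (q_H) = 0.
Helios's first-order condition: 186 - 4q_H - (q_E) = 0.
Rearranging gives the reaction functions q_E = (137 - q_H)/5 and q_H = (186 - q_E)/4.
Substituting one into the other gives q_E = 362/19 and q_H = 793/19.
Price P = 234 - 1155/19 = 173.2105.
Helios's profit: 173.2105·(793/19) - 48·(793/19) - (793/19)² = 3483.9280.

3483.93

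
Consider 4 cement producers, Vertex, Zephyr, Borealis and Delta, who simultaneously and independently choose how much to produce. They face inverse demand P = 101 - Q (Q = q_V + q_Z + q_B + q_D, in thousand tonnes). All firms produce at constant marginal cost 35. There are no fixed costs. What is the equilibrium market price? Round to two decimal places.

48.20

Each firm earns π_i = (101 - Q)q_i - 35q_i.
Setting ∂π_i/∂q_i = 0 with rivals' quantities fixed: 66 - 2q_i - Σ_{j≠i} q_j = 0.
With identical firms every q_j equals q_i, so Σ_{j≠i} q_j = 3q_i and 66 = 5q_i, giving q_i = 66/5.
Total output Q = 264/5, so price P = 101 - 264/5 = 241/5.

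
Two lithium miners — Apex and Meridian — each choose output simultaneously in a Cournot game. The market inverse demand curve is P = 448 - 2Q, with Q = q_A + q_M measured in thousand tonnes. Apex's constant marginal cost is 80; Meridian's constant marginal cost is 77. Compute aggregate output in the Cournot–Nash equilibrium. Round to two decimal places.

Apex's profit: π_A = (448 - 2Q)q_A - (80q_A). Setting ∂π_A/∂q_A = 0: 368 - 4q_A - 2(q_M) = 0.
Meridian's first-order condition: 371 - 4q_M - 2(q_A) = 0.
Best responses: q_A = (368 - 2q_M)/4, q_M = (371 - 2q_A)/4.
Substituting one into the other gives q_A = 365/6 and q_M = 187/3.
Total output Q = 365/6 + 187/3 = 739/6.

123.17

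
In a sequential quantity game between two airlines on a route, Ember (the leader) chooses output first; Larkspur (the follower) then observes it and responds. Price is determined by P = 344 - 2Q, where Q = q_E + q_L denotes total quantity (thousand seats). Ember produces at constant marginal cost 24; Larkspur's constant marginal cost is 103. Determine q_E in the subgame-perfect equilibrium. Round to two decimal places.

99.75

The follower Larkspur best-responds to any q_E: π_L = (344 - 2Q)q_L - 103q_L.
∂π_L/∂q_L = 241 - 2q_E - 4q_L = 0 gives the reaction function q_L = (241 - 2q_E)/4.
The leader anticipates this reaction. Substituting into P = 344 - 2Q gives P = 447/2 - q_E, so π_E = (447/2 - q_E)q_E - 24q_E.
The leader's first-order condition 399/2 - 2q_E = 0 yields q_E = 399/4.
Then q_L = (241 - 2·(399/4))/4 = 83/8.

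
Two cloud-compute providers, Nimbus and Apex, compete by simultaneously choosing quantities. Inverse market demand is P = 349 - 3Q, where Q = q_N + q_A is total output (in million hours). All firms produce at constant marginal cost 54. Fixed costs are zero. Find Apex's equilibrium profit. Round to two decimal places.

3223.15

Each firm earns π_i = (349 - 3Q)q_i - 54q_i.
Setting ∂π_i/∂q_i = 0 with rivals' quantities fixed: 295 - 6q_i - 3q_j = 0.
By symmetry each firm produces the same amount; substituting q_j = q_i yields q_i = 295/9.
Price P = 349 - 3·(590/9) = 457/3.
Apex's profit: (457/3 - 54)·(295/9) = 3223.1481.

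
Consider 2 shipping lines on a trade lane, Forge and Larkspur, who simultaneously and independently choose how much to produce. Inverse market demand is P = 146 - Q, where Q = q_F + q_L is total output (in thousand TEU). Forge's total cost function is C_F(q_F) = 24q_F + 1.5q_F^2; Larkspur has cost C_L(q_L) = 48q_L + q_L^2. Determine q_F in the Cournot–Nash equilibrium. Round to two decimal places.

Forge's profit: π_F = (146 - Q)q_F - (24q_F + (3/2)q_F²). Setting ∂π_F/∂q_F = 0: 122 - 5q_F - (q_L) = 0.
Larkspur's profit: π_L = (146 - Q)q_L - (48q_L + q_L²). Setting ∂π_L/∂q_L = 0: 98 - 4q_L - (q_F) = 0.
Rearranging gives the reaction functions q_F = (122 - q_L)/5 and q_L = (98 - q_F)/4.
Solving the pair: q_F = 390/19, q_L = 368/19.

20.53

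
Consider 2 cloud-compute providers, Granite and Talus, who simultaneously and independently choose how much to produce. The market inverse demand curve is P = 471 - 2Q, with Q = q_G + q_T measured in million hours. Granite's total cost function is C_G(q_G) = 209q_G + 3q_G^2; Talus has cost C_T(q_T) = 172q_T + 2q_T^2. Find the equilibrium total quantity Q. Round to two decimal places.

Granite's profit: π_G = (471 - 2Q)q_G - (209q_G + 3q_G²). Setting ∂π_G/∂q_G = 0: 262 - 10q_G - 2(q_T) = 0.
Talus's first-order condition: 299 - 8q_T - 2(q_G) = 0.
Best responses: q_G = (262 - 2q_T)/10, q_T = (299 - 2q_G)/8.
Solving the pair: q_G = 749/38, q_T = 1233/38.
Total output Q = 749/38 + 1233/38 = 991/19.

52.16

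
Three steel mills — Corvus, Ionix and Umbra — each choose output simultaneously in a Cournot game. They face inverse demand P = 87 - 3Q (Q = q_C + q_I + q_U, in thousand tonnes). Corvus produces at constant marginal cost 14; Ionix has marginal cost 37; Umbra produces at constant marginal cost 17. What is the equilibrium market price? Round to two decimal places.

38.75

Corvus's profit: π_C = (87 - 3Q)q_C - (14q_C). Setting ∂π_C/∂q_C = 0: 73 - 6q_C - 3(q_I + q_U) = 0.
Ionix's first-order condition: 50 - 6q_I - 3(q_C + q_U) = 0.
Umbra's profit: π_U = (87 - 3Q)q_U - (17q_U). Setting ∂π_U/∂q_U = 0: 70 - 6q_U - 3(q_C + q_I) = 0.
Summing all 3 equations gives 193 − 12Q = 0, hence Q = 193/12.
Back-substituting: q_C = (73 − 193/4)/3 = 33/4, q_I = (50 − 193/4)/3 = 7/12, q_U = (70 − 193/4)/3 = 29/4.
Total output Q = 193/12, so price P = 87 - 3·(193/12) = 155/4.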